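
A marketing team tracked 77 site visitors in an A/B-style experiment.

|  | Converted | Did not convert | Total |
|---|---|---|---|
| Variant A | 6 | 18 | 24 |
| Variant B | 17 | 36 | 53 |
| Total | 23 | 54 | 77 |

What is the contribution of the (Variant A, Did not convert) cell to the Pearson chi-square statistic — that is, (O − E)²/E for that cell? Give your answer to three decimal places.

0.081

Row total (Variant A) = 24; column total (Did not convert) = 54; N = 77.
Expected count E = 24 × 54 / 77 = 16.8312.
Contribution = (O − E)²/E = (18 − 16.8312)² / 16.8312 = 0.081.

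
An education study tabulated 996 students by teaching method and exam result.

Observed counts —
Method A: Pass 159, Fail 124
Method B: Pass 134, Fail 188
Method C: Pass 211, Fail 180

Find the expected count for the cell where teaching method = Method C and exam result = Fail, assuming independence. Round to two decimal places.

193.14

Row total (Method C) = 391; column total (Fail) = 492; grand total N = 996.
Expected count = (row total × column total) / N = 391 × 492 / 996 = 193.14.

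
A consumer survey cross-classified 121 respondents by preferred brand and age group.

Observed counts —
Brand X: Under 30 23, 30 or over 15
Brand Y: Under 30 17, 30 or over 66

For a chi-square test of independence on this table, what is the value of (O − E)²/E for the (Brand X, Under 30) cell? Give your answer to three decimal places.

8.673

Row total (Brand X) = 38; column total (Under 30) = 40; N = 121.
Expected count E = 38 × 40 / 121 = 12.5620.
Contribution = (O − E)²/E = (23 − 12.5620)² / 12.5620 = 8.673.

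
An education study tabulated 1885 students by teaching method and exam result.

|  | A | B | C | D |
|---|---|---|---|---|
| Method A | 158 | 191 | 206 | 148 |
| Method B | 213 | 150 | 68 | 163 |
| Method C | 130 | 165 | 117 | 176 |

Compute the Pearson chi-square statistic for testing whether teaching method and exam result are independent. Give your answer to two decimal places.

89.45

Row totals: 703, 594, 588. Column totals: 501, 506, 391, 487. Grand total N = 1885.
Expected counts (row total × column total / N):
  Method A, A: 703×501/1885 = 186.845
  Method A, B: 703×506/1885 = 188.710
  Method A, C: 703×391/1885 = 145.821
  Method A, D: 703×487/1885 = 181.624
  Method B, A: 594×501/1885 = 157.875
  Method B, B: 594×506/1885 = 159.450
  Method B, C: 594×391/1885 = 123.212
  Method B, D: 594×487/1885 = 153.463
  Method C, A: 588×501/1885 = 156.280
  Method C, B: 588×506/1885 = 157.840
  Method C, C: 588×391/1885 = 121.967
  Method C, D: 588×487/1885 = 151.913
Contributions (O − E)²/E:
  (158 − 186.845)²/186.845 = 4.4531
  (191 − 188.710)²/188.710 = 0.0278
  (206 − 145.821)²/145.821 = 24.8353
  (148 − 181.624)²/181.624 = 6.2248
  (213 − 157.875)²/157.875 = 19.2479
  (150 − 159.450)²/159.450 = 0.5601
  (68 − 123.212)²/123.212 = 24.7408
  (163 − 153.463)²/153.463 = 0.5927
  (130 − 156.280)²/156.280 = 4.4192
  (165 − 157.840)²/157.840 = 0.3248
  (117 − 121.967)²/121.967 = 0.2023
  (176 − 151.913)²/151.913 = 3.8192
χ² = 4.4531 + 0.0278 + 24.8353 + 6.2248 + 19.2479 + 0.5601 + 24.7408 + 0.5927 + 4.4192 + 0.3248 + 0.2023 + 3.8192 = 89.45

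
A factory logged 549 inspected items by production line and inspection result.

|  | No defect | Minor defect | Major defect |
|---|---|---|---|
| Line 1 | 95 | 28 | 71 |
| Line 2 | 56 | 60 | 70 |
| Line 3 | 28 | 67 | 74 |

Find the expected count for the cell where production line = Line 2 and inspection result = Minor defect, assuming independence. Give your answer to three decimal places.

Row total (Line 2) = 186; column total (Minor defect) = 155; grand total N = 549.
Expected count = (row total × column total) / N = 186 × 155 / 549 = 52.514.

52.514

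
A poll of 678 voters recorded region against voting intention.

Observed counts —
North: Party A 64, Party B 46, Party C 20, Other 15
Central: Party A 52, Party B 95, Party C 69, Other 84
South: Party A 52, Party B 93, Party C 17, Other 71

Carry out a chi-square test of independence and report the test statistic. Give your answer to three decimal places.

Row totals: 145, 300, 233. Column totals: 168, 234, 106, 170. Grand total N = 678.
Expected counts (row total × column total / N):
  North, Party A: 145×168/678 = 35.9292
  North, Party B: 145×234/678 = 50.0442
  North, Party C: 145×106/678 = 22.6696
  North, Other: 145×170/678 = 36.3569
  Central, Party A: 300×168/678 = 74.3363
  Central, Party B: 300×234/678 = 103.5398
  Central, Party C: 300×106/678 = 46.9027
  Central, Other: 300×170/678 = 75.2212
  South, Party A: 233×168/678 = 57.7345
  South, Party B: 233×234/678 = 80.4159
  South, Party C: 233×106/678 = 36.4277
  South, Other: 233×170/678 = 58.4218
Contributions (O − E)²/E:
  (64 − 35.9292)²/35.9292 = 21.9312
  (46 − 50.0442)²/50.0442 = 0.3268
  (20 − 22.6696)²/22.6696 = 0.3144
  (15 − 36.3569)²/36.3569 = 12.5455
  (52 − 74.3363)²/74.3363 = 6.7115
  (95 − 103.5398)²/103.5398 = 0.7043
  (69 − 46.9027)²/46.9027 = 10.4107
  (84 − 75.2212)²/75.2212 = 1.0245
  (52 − 57.7345)²/57.7345 = 0.5696
  (93 − 80.4159)²/80.4159 = 1.9693
  (17 − 36.4277)²/36.4277 = 10.3612
  (71 − 58.4218)²/58.4218 = 2.7081
χ² = 21.9312 + 0.3268 + 0.3144 + 12.5455 + 6.7115 + 0.7043 + 10.4107 + 1.0245 + 0.5696 + 1.9693 + 10.3612 + 2.7081 = 69.577

69.577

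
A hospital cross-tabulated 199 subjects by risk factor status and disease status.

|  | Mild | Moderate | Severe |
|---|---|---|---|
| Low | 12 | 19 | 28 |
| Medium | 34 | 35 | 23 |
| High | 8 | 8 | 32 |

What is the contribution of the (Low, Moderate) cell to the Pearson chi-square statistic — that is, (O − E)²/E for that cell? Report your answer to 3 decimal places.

0.021

Row total (Low) = 59; column total (Moderate) = 62; N = 199.
Expected count E = 59 × 62 / 199 = 18.38191.
Contribution = (O − E)²/E = (19 − 18.38191)² / 18.38191 = 0.021.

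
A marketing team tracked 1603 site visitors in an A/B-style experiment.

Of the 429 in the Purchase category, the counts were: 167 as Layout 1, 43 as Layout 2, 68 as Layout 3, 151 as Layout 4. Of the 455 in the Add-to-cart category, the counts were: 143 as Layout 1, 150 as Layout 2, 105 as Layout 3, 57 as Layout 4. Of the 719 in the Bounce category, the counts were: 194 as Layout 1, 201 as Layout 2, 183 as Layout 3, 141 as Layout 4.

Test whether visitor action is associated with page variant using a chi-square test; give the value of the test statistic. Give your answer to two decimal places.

131.83

Row totals: 429, 455, 719. Column totals: 504, 394, 356, 349. Grand total N = 1603.
Expected counts (row total × column total / N):
  Purchase, Layout 1: 429×504/1603 = 134.882
  Purchase, Layout 2: 429×394/1603 = 105.444
  Purchase, Layout 3: 429×356/1603 = 95.274
  Purchase, Layout 4: 429×349/1603 = 93.400
  Add-to-cart, Layout 1: 455×504/1603 = 143.057
  Add-to-cart, Layout 2: 455×394/1603 = 111.834
  Add-to-cart, Layout 3: 455×356/1603 = 101.048
  Add-to-cart, Layout 4: 455×349/1603 = 99.061
  Bounce, Layout 1: 719×504/1603 = 226.061
  Bounce, Layout 2: 719×394/1603 = 176.722
  Bounce, Layout 3: 719×356/1603 = 159.678
  Bounce, Layout 4: 719×349/1603 = 156.538
Contributions (O − E)²/E:
  (167 − 134.882)²/134.882 = 7.6479
  (43 − 105.444)²/105.444 = 36.9794
  (68 − 95.274)²/95.274 = 7.8077
  (151 − 93.400)²/93.400 = 35.5221
  (143 − 143.057)²/143.057 = 0.0000
  (150 − 111.834)²/111.834 = 13.0251
  (105 − 101.048)²/101.048 = 0.1546
  (57 − 99.061)²/99.061 = 17.8590
  (194 − 226.061)²/226.061 = 4.5470
  (201 − 176.722)²/176.722 = 3.3353
  (183 − 159.678)²/159.678 = 3.4063
  (141 − 156.538)²/156.538 = 1.5423
χ² = 7.6479 + 36.9794 + 7.8077 + 35.5221 + 0.0000 + 13.0251 + 0.1546 + 17.8590 + 4.5470 + 3.3353 + 3.4063 + 1.5423 = 131.83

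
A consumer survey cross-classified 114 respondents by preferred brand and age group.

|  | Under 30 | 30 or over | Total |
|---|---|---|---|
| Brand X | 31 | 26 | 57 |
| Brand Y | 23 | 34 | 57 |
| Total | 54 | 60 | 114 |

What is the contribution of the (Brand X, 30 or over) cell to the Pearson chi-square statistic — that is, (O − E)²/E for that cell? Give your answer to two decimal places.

Row total (Brand X) = 57; column total (30 or over) = 60; N = 114.
Expected count E = 57 × 60 / 114 = 30.000.
Contribution = (O − E)²/E = (26 − 30.000)² / 30.000 = 0.53.

0.53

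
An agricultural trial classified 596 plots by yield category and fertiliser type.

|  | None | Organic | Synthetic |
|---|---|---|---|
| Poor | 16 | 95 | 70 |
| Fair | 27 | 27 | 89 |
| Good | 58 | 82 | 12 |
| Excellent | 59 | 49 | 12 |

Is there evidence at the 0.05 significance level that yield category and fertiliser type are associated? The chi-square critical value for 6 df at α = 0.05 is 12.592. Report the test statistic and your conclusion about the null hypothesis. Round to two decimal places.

175.13; reject H₀

Row totals: 181, 143, 152, 120. Column totals: 160, 253, 183. Grand total N = 596.
Expected counts (row total × column total / N):
  Poor, None: 181×160/596 = 48.591
  Poor, Organic: 181×253/596 = 76.834
  Poor, Synthetic: 181×183/596 = 55.576
  Fair, None: 143×160/596 = 38.389
  Fair, Organic: 143×253/596 = 60.703
  Fair, Synthetic: 143×183/596 = 43.908
  Good, None: 152×160/596 = 40.805
  Good, Organic: 152×253/596 = 64.523
  Good, Synthetic: 152×183/596 = 46.671
  Excellent, None: 120×160/596 = 32.215
  Excellent, Organic: 120×253/596 = 50.940
  Excellent, Synthetic: 120×183/596 = 36.846
Contributions (O − E)²/E:
  (16 − 48.591)²/48.591 = 21.8595
  (95 − 76.834)²/76.834 = 4.2950
  (70 − 55.576)²/55.576 = 3.7436
  (27 − 38.389)²/38.389 = 3.3788
  (27 − 60.703)²/60.703 = 18.7123
  (89 − 43.908)²/43.908 = 46.3079
  (58 − 40.805)²/40.805 = 7.2459
  (82 − 64.523)²/64.523 = 4.7339
  (12 − 46.671)²/46.671 = 25.7564
  (59 − 32.215)²/32.215 = 22.2703
  (49 − 50.940)²/50.940 = 0.0739
  (12 − 36.846)²/36.846 = 16.7542
χ² = 21.8595 + 4.2950 + 3.7436 + 3.3788 + 18.7123 + 46.3079 + 7.2459 + 4.7339 + 25.7564 + 22.2703 + 0.0739 + 16.7542 = 175.13
df = (4−1)(3−1) = 6. Since 175.13 > 12.592, reject the null hypothesis of independence at α = 0.05.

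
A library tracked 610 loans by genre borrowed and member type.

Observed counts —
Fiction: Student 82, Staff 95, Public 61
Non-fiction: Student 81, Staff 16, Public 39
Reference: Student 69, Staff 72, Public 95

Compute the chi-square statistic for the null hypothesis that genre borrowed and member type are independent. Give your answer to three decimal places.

53.587

Row totals: 238, 136, 236. Column totals: 232, 183, 195. Grand total N = 610.
Expected counts (row total × column total / N):
  Fiction, Student: 238×232/610 = 90.5180
  Fiction, Staff: 238×183/610 = 71.4000
  Fiction, Public: 238×195/610 = 76.0820
  Non-fiction, Student: 136×232/610 = 51.7246
  Non-fiction, Staff: 136×183/610 = 40.8000
  Non-fiction, Public: 136×195/610 = 43.4754
  Reference, Student: 236×232/610 = 89.7574
  Reference, Staff: 236×183/610 = 70.8000
  Reference, Public: 236×195/610 = 75.4426
Contributions (O − E)²/E:
  (82 − 90.5180)²/90.5180 = 0.8016
  (95 − 71.4000)²/71.4000 = 7.8006
  (61 − 76.0820)²/76.0820 = 2.9898
  (81 − 51.7246)²/51.7246 = 16.5695
  (16 − 40.8000)²/40.8000 = 15.0745
  (39 − 43.4754)²/43.4754 = 0.4607
  (69 − 89.7574)²/89.7574 = 4.8004
  (72 − 70.8000)²/70.8000 = 0.0203
  (95 − 75.4426)²/75.4426 = 5.0700
χ² = 0.8016 + 7.8006 + 2.9898 + 16.5695 + 15.0745 + 0.4607 + 4.8004 + 0.0203 + 5.0700 = 53.587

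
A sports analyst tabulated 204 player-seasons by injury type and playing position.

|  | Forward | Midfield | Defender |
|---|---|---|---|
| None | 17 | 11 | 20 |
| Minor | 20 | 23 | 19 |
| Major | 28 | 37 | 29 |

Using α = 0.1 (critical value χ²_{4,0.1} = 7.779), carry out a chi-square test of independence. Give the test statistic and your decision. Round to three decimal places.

Row totals: 48, 62, 94. Column totals: 65, 71, 68. Grand total N = 204.
Expected counts (row total × column total / N):
  None, Forward: 48×65/204 = 15.2941
  None, Midfield: 48×71/204 = 16.7059
  None, Defender: 48×68/204 = 16.0000
  Minor, Forward: 62×65/204 = 19.7549
  Minor, Midfield: 62×71/204 = 21.5784
  Minor, Defender: 62×68/204 = 20.6667
  Major, Forward: 94×65/204 = 29.9510
  Major, Midfield: 94×71/204 = 32.7157
  Major, Defender: 94×68/204 = 31.3333
Contributions (O − E)²/E:
  (17 − 15.2941)²/15.2941 = 0.1903
  (11 − 16.7059)²/16.7059 = 1.9489
  (20 − 16.0000)²/16.0000 = 1.0000
  (20 − 19.7549)²/19.7549 = 0.0030
  (23 − 21.5784)²/21.5784 = 0.0937
  (19 − 20.6667)²/20.6667 = 0.1344
  (28 − 29.9510)²/29.9510 = 0.1271
  (37 − 32.7157)²/32.7157 = 0.5611
  (29 − 31.3333)²/31.3333 = 0.1738
χ² = 0.1903 + 1.9489 + 1.0000 + 0.0030 + 0.0937 + 0.1344 + 0.1271 + 0.5611 + 0.1738 = 4.232
df = (3−1)(3−1) = 4. Since 4.232 < 7.779, fail to reject the null hypothesis of independence at α = 0.1.

4.232; fail to reject H₀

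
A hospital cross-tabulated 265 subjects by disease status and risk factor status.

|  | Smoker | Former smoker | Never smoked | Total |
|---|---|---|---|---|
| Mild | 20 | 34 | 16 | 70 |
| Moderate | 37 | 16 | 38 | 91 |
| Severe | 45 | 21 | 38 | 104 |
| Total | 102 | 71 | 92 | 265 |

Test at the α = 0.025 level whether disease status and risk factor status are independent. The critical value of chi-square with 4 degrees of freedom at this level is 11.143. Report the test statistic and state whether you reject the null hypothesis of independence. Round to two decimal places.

Grand total N = 265.
Expected counts (row total × column total / N):
  Mild, Smoker: 70×102/265 = 26.943
  Mild, Former smoker: 70×71/265 = 18.755
  Mild, Never smoked: 70×92/265 = 24.302
  Moderate, Smoker: 91×102/265 = 35.026
  Moderate, Former smoker: 91×71/265 = 24.381
  Moderate, Never smoked: 91×92/265 = 31.592
  Severe, Smoker: 104×102/265 = 40.030
  Severe, Former smoker: 104×71/265 = 27.864
  Severe, Never smoked: 104×92/265 = 36.106
Contributions (O − E)²/E:
  (20 − 26.943)²/26.943 = 1.7892
  (34 − 18.755)²/18.755 = 12.3919
  (16 − 24.302)²/24.302 = 2.8361
  (37 − 35.026)²/35.026 = 0.1113
  (16 − 24.381)²/24.381 = 2.8810
  (38 − 31.592)²/31.592 = 1.2998
  (45 − 40.030)²/40.030 = 0.6171
  (21 − 27.864)²/27.864 = 1.6909
  (38 − 36.106)²/36.106 = 0.0994
χ² = 1.7892 + 12.3919 + 2.8361 + 0.1113 + 2.8810 + 1.2998 + 0.6171 + 1.6909 + 0.0994 = 23.72
df = (3−1)(3−1) = 4. Since 23.72 > 11.143, reject the null hypothesis of independence at α = 0.025.

23.72; reject H₀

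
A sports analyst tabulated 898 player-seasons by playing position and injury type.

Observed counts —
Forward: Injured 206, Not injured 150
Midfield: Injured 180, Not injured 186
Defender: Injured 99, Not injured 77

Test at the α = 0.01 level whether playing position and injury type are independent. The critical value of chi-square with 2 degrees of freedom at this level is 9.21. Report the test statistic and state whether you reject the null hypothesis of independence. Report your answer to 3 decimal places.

Row totals: 356, 366, 176. Column totals: 485, 413. Grand total N = 898.
Expected counts (row total × column total / N):
  Forward, Injured: 356×485/898 = 192.2717
  Forward, Not injured: 356×413/898 = 163.7283
  Midfield, Injured: 366×485/898 = 197.6726
  Midfield, Not injured: 366×413/898 = 168.3274
  Defender, Injured: 176×485/898 = 95.0557
  Defender, Not injured: 176×413/898 = 80.9443
Contributions (O − E)²/E:
  (206 − 192.2717)²/192.2717 = 0.9802
  (150 − 163.7283)²/163.7283 = 1.1511
  (180 − 197.6726)²/197.6726 = 1.5800
  (186 − 168.3274)²/168.3274 = 1.8554
  (99 − 95.0557)²/95.0557 = 0.1637
  (77 − 80.9443)²/80.9443 = 0.1922
χ² = 0.9802 + 1.1511 + 1.5800 + 1.8554 + 0.1637 + 0.1922 = 5.923
df = (3−1)(2−1) = 2. Since 5.923 < 9.21, fail to reject the null hypothesis of independence at α = 0.01.

5.923; fail to reject H₀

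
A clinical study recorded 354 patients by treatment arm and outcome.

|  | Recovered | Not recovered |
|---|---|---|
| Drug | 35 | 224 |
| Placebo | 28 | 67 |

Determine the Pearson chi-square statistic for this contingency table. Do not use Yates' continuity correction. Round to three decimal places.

12.102

Row totals: 259, 95. Column totals: 63, 291. Grand total N = 354.
Expected counts (row total × column total / N):
  Drug, Recovered: 259×63/354 = 46.0932
  Drug, Not recovered: 259×291/354 = 212.9068
  Placebo, Recovered: 95×63/354 = 16.9068
  Placebo, Not recovered: 95×291/354 = 78.0932
Contributions (O − E)²/E:
  (35 − 46.0932)²/46.0932 = 2.6698
  (224 − 212.9068)²/212.9068 = 0.5780
  (28 − 16.9068)²/16.9068 = 7.2787
  (67 − 78.0932)²/78.0932 = 1.5758
χ² = 2.6698 + 0.5780 + 7.2787 + 1.5758 = 12.102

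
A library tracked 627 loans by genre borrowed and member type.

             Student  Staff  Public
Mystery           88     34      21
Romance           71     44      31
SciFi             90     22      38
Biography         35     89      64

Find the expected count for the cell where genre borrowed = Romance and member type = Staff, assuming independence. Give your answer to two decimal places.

44.01

Row total (Romance) = 146; column total (Staff) = 189; grand total N = 627.
Expected count = (row total × column total) / N = 146 × 189 / 627 = 44.01.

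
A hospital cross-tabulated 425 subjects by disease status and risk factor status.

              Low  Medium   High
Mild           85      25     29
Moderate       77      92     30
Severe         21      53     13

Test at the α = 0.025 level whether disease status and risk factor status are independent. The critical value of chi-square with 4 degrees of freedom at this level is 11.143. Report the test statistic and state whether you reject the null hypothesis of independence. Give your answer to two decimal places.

Row totals: 139, 199, 87. Column totals: 183, 170, 72. Grand total N = 425.
Expected counts (row total × column total / N):
  Mild, Low: 139×183/425 = 59.852
  Mild, Medium: 139×170/425 = 55.600
  Mild, High: 139×72/425 = 23.548
  Moderate, Low: 199×183/425 = 85.687
  Moderate, Medium: 199×170/425 = 79.600
  Moderate, High: 199×72/425 = 33.713
  Severe, Low: 87×183/425 = 37.461
  Severe, Medium: 87×170/425 = 34.800
  Severe, High: 87×72/425 = 14.739
Contributions (O − E)²/E:
  (85 − 59.852)²/59.852 = 10.5664
  (25 − 55.600)²/55.600 = 16.8410
  (29 − 23.548)²/23.548 = 1.2623
  (77 − 85.687)²/85.687 = 0.8807
  (92 − 79.600)²/79.600 = 1.9317
  (30 − 33.713)²/33.713 = 0.4089
  (21 − 37.461)²/37.461 = 7.2332
  (53 − 34.800)²/34.800 = 9.5184
  (13 − 14.739)²/14.739 = 0.2052
χ² = 10.5664 + 16.8410 + 1.2623 + 0.8807 + 1.9317 + 0.4089 + 7.2332 + 9.5184 + 0.2052 = 48.85
df = (3−1)(3−1) = 4. Since 48.85 > 11.143, reject the null hypothesis of independence at α = 0.025.

48.85; reject H₀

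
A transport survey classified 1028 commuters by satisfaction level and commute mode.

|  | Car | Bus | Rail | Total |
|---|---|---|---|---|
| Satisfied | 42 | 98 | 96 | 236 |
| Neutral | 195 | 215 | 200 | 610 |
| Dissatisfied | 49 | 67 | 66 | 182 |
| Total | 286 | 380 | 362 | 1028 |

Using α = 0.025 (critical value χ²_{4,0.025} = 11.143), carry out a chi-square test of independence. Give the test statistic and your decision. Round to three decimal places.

17.241; reject H₀

Grand total N = 1028.
Expected counts (row total × column total / N):
  Satisfied, Car: 236×286/1028 = 65.6576
  Satisfied, Bus: 236×380/1028 = 87.2374
  Satisfied, Rail: 236×362/1028 = 83.1051
  Neutral, Car: 610×286/1028 = 169.7082
  Neutral, Bus: 610×380/1028 = 225.4864
  Neutral, Rail: 610×362/1028 = 214.8054
  Dissatisfied, Car: 182×286/1028 = 50.6342
  Dissatisfied, Bus: 182×380/1028 = 67.2763
  Dissatisfied, Rail: 182×362/1028 = 64.0895
Contributions (O − E)²/E:
  (42 − 65.6576)²/65.6576 = 8.5243
  (98 − 87.2374)²/87.2374 = 1.3278
  (96 − 83.1051)²/83.1051 = 2.0008
  (195 − 169.7082)²/169.7082 = 3.7693
  (215 − 225.4864)²/225.4864 = 0.4877
  (200 − 214.8054)²/214.8054 = 1.0205
  (49 − 50.6342)²/50.6342 = 0.0527
  (67 − 67.2763)²/67.2763 = 0.0011
  (66 − 64.0895)²/64.0895 = 0.0570
χ² = 8.5243 + 1.3278 + 2.0008 + 3.7693 + 0.4877 + 1.0205 + 0.0527 + 0.0011 + 0.0570 = 17.241
df = (3−1)(3−1) = 4. Since 17.241 > 11.143, reject the null hypothesis of independence at α = 0.025.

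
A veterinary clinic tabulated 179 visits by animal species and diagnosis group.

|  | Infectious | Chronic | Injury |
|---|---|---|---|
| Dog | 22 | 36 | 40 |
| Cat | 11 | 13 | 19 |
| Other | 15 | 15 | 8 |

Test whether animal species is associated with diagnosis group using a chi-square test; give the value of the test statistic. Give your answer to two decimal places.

7.08

Row totals: 98, 43, 38. Column totals: 48, 64, 67. Grand total N = 179.
Expected counts (row total × column total / N):
  Dog, Infectious: 98×48/179 = 26.279
  Dog, Chronic: 98×64/179 = 35.039
  Dog, Injury: 98×67/179 = 36.682
  Cat, Infectious: 43×48/179 = 11.531
  Cat, Chronic: 43×64/179 = 15.374
  Cat, Injury: 43×67/179 = 16.095
  Other, Infectious: 38×48/179 = 10.190
  Other, Chronic: 38×64/179 = 13.587
  Other, Injury: 38×67/179 = 14.223
Contributions (O − E)²/E:
  (22 − 26.279)²/26.279 = 0.6967
  (36 − 35.039)²/35.039 = 0.0264
  (40 − 36.682)²/36.682 = 0.3001
  (11 − 11.531)²/11.531 = 0.0245
  (13 − 15.374)²/15.374 = 0.3666
  (19 − 16.095)²/16.095 = 0.5243
  (15 − 10.190)²/10.190 = 2.2705
  (15 − 13.587)²/13.587 = 0.1469
  (8 − 14.223)²/14.223 = 2.7228
χ² = 0.6967 + 0.0264 + 0.3001 + 0.0245 + 0.3666 + 0.5243 + 2.2705 + 0.1469 + 2.7228 = 7.08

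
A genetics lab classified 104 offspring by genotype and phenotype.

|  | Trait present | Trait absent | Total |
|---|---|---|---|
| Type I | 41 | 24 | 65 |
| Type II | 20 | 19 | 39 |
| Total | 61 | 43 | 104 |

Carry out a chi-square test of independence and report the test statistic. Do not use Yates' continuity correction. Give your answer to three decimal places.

Grand total N = 104.
Expected counts (row total × column total / N):
  Type I, Trait present: 65×61/104 = 38.1250
  Type I, Trait absent: 65×43/104 = 26.8750
  Type II, Trait present: 39×61/104 = 22.8750
  Type II, Trait absent: 39×43/104 = 16.1250
Contributions (O − E)²/E:
  (41 − 38.1250)²/38.1250 = 0.2168
  (24 − 26.8750)²/26.8750 = 0.3076
  (20 − 22.8750)²/22.8750 = 0.3613
  (19 − 16.1250)²/16.1250 = 0.5126
χ² = 0.2168 + 0.3076 + 0.3613 + 0.5126 = 1.398

1.398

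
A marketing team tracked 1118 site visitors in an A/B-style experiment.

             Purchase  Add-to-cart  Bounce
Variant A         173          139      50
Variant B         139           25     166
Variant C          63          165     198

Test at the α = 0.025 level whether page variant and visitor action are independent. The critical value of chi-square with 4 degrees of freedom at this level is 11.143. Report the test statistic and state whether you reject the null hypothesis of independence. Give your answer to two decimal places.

Row totals: 362, 330, 426. Column totals: 375, 329, 414. Grand total N = 1118.
Expected counts (row total × column total / N):
  Variant A, Purchase: 362×375/1118 = 121.422
  Variant A, Add-to-cart: 362×329/1118 = 106.528
  Variant A, Bounce: 362×414/1118 = 134.050
  Variant B, Purchase: 330×375/1118 = 110.689
  Variant B, Add-to-cart: 330×329/1118 = 97.111
  Variant B, Bounce: 330×414/1118 = 122.200
  Variant C, Purchase: 426×375/1118 = 142.889
  Variant C, Add-to-cart: 426×329/1118 = 125.361
  Variant C, Bounce: 426×414/1118 = 157.750
Contributions (O − E)²/E:
  (173 − 121.422)²/121.422 = 21.9095
  (139 − 106.528)²/106.528 = 9.8982
  (50 − 134.050)²/134.050 = 52.6998
  (139 − 110.689)²/110.689 = 7.2411
  (25 − 97.111)²/97.111 = 53.5469
  (166 − 122.200)²/122.200 = 15.6992
  (63 − 142.889)²/142.889 = 44.6658
  (165 − 125.361)²/125.361 = 12.5338
  (198 − 157.750)²/157.750 = 10.2698
χ² = 21.9095 + 9.8982 + 52.6998 + 7.2411 + 53.5469 + 15.6992 + 44.6658 + 12.5338 + 10.2698 = 228.46
df = (3−1)(3−1) = 4. Since 228.46 > 11.143, reject the null hypothesis of independence at α = 0.025.

228.46; reject H₀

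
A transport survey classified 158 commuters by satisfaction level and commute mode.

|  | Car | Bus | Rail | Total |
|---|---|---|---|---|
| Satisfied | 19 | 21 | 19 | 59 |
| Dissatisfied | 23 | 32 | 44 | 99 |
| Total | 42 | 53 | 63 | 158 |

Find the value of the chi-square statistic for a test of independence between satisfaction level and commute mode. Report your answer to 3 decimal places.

Grand total N = 158.
Expected counts (row total × column total / N):
  Satisfied, Car: 59×42/158 = 15.6835
  Satisfied, Bus: 59×53/158 = 19.7911
  Satisfied, Rail: 59×63/158 = 23.5253
  Dissatisfied, Car: 99×42/158 = 26.3165
  Dissatisfied, Bus: 99×53/158 = 33.2089
  Dissatisfied, Rail: 99×63/158 = 39.4747
Contributions (O − E)²/E:
  (19 − 15.6835)²/15.6835 = 0.7013
  (21 − 19.7911)²/19.7911 = 0.0738
  (19 − 23.5253)²/23.5253 = 0.8705
  (23 − 26.3165)²/26.3165 = 0.4180
  (32 − 33.2089)²/33.2089 = 0.0440
  (44 − 39.4747)²/39.4747 = 0.5188
χ² = 0.7013 + 0.0738 + 0.8705 + 0.4180 + 0.0440 + 0.5188 = 2.626

2.626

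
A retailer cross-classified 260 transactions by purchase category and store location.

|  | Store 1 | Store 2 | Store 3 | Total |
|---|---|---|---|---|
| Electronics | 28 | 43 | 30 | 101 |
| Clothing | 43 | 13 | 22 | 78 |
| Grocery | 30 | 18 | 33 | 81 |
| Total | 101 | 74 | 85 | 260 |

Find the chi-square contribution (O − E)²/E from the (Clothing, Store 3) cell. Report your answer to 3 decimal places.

0.480

Row total (Clothing) = 78; column total (Store 3) = 85; N = 260.
Expected count E = 78 × 85 / 260 = 25.5000.
Contribution = (O − E)²/E = (22 − 25.5000)² / 25.5000 = 0.480.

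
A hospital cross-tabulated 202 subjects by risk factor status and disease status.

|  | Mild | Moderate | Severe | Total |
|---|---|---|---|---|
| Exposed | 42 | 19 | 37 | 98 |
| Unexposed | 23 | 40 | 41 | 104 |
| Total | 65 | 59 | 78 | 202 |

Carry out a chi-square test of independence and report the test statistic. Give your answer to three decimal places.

Grand total N = 202.
Expected counts (row total × column total / N):
  Exposed, Mild: 98×65/202 = 31.5347
  Exposed, Moderate: 98×59/202 = 28.6238
  Exposed, Severe: 98×78/202 = 37.8416
  Unexposed, Mild: 104×65/202 = 33.4653
  Unexposed, Moderate: 104×59/202 = 30.3762
  Unexposed, Severe: 104×78/202 = 40.1584
Contributions (O − E)²/E:
  (42 − 31.5347)²/31.5347 = 3.4731
  (19 − 28.6238)²/28.6238 = 3.2357
  (37 − 37.8416)²/37.8416 = 0.0187
  (23 − 33.4653)²/33.4653 = 3.2727
  (40 − 30.3762)²/30.3762 = 3.0490
  (41 − 40.1584)²/40.1584 = 0.0176
χ² = 3.4731 + 3.2357 + 0.0187 + 3.2727 + 3.0490 + 0.0176 = 13.067

13.067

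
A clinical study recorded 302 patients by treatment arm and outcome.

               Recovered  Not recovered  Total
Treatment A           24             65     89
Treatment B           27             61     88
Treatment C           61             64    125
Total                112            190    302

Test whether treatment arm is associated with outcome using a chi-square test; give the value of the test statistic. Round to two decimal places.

12.80

Grand total N = 302.
Expected counts (row total × column total / N):
  Treatment A, Recovered: 89×112/302 = 33.007
  Treatment A, Not recovered: 89×190/302 = 55.993
  Treatment B, Recovered: 88×112/302 = 32.636
  Treatment B, Not recovered: 88×190/302 = 55.364
  Treatment C, Recovered: 125×112/302 = 46.358
  Treatment C, Not recovered: 125×190/302 = 78.642
Contributions (O − E)²/E:
  (24 − 33.007)²/33.007 = 2.4578
  (65 − 55.993)²/55.993 = 1.4489
  (27 − 32.636)²/32.636 = 0.9733
  (61 − 55.364)²/55.364 = 0.5737
  (61 − 46.358)²/46.358 = 4.6246
  (64 − 78.642)²/78.642 = 2.7261
χ² = 2.4578 + 1.4489 + 0.9733 + 0.5737 + 4.6246 + 2.7261 = 12.80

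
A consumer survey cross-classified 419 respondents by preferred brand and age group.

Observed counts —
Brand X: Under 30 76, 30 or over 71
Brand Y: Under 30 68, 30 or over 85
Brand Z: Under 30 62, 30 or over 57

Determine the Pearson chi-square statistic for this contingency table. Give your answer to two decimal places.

2.15

Row totals: 147, 153, 119. Column totals: 206, 213. Grand total N = 419.
Expected counts (row total × column total / N):
  Brand X, Under 30: 147×206/419 = 72.272
  Brand X, 30 or over: 147×213/419 = 74.728
  Brand Y, Under 30: 153×206/419 = 75.222
  Brand Y, 30 or over: 153×213/419 = 77.778
  Brand Z, Under 30: 119×206/419 = 58.506
  Brand Z, 30 or over: 119×213/419 = 60.494
Contributions (O − E)²/E:
  (76 − 72.272)²/72.272 = 0.1923
  (71 − 74.728)²/74.728 = 0.1860
  (68 − 75.222)²/75.222 = 0.6934
  (85 − 77.778)²/77.778 = 0.6706
  (62 − 58.506)²/58.506 = 0.2087
  (57 − 60.494)²/60.494 = 0.2018
χ² = 0.1923 + 0.1860 + 0.6934 + 0.6706 + 0.2087 + 0.2018 = 2.15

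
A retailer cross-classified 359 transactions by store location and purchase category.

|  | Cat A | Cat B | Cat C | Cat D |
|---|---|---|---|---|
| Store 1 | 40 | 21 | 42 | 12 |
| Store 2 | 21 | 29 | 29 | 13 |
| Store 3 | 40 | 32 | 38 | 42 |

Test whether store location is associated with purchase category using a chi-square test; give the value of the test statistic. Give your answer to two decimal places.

21.86

Row totals: 115, 92, 152. Column totals: 101, 82, 109, 67. Grand total N = 359.
Expected counts (row total × column total / N):
  Store 1, Cat A: 115×101/359 = 32.3538
  Store 1, Cat B: 115×82/359 = 26.2674
  Store 1, Cat C: 115×109/359 = 34.9164
  Store 1, Cat D: 115×67/359 = 21.4624
  Store 2, Cat A: 92×101/359 = 25.8830
  Store 2, Cat B: 92×82/359 = 21.0139
  Store 2, Cat C: 92×109/359 = 27.9331
  Store 2, Cat D: 92×67/359 = 17.1699
  Store 3, Cat A: 152×101/359 = 42.7632
  Store 3, Cat B: 152×82/359 = 34.7187
  Store 3, Cat C: 152×109/359 = 46.1504
  Store 3, Cat D: 152×67/359 = 28.3677
Contributions (O − E)²/E:
  (40 − 32.3538)²/32.3538 = 1.8070
  (21 − 26.2674)²/26.2674 = 1.0563
  (42 − 34.9164)²/34.9164 = 1.4371
  (12 − 21.4624)²/21.4624 = 4.1718
  (21 − 25.8830)²/25.8830 = 0.9212
  (29 − 21.0139)²/21.0139 = 3.0350
  (29 − 27.9331)²/27.9331 = 0.0408
  (13 − 17.1699)²/17.1699 = 1.0127
  (40 − 42.7632)²/42.7632 = 0.1785
  (32 − 34.7187)²/34.7187 = 0.2129
  (38 − 46.1504)²/46.1504 = 1.4394
  (42 − 28.3677)²/28.3677 = 6.5511
χ² = 1.8070 + 1.0563 + 1.4371 + 4.1718 + 0.9212 + 3.0350 + 0.0408 + 1.0127 + 0.1785 + 0.2129 + 1.4394 + 6.5511 = 21.86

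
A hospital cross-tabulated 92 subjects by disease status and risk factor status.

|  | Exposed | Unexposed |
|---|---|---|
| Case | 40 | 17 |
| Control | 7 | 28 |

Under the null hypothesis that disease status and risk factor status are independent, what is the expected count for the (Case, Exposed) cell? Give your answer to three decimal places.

29.120

Row total (Case) = 57; column total (Exposed) = 47; grand total N = 92.
Expected count = (row total × column total) / N = 57 × 47 / 92 = 29.120.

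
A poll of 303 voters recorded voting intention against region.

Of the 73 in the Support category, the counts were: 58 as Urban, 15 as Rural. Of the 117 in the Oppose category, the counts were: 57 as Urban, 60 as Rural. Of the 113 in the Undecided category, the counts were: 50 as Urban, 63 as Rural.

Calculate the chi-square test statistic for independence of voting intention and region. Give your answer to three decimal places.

Row totals: 73, 117, 113. Column totals: 165, 138. Grand total N = 303.
Expected counts (row total × column total / N):
  Support, Urban: 73×165/303 = 39.7525
  Support, Rural: 73×138/303 = 33.2475
  Oppose, Urban: 117×165/303 = 63.7129
  Oppose, Rural: 117×138/303 = 53.2871
  Undecided, Urban: 113×165/303 = 61.5347
  Undecided, Rural: 113×138/303 = 51.4653
Contributions (O − E)²/E:
  (58 − 39.7525)²/39.7525 = 8.3761
  (15 − 33.2475)²/33.2475 = 10.0149
  (57 − 63.7129)²/63.7129 = 0.7073
  (60 − 53.2871)²/53.2871 = 0.8457
  (50 − 61.5347)²/61.5347 = 2.1622
  (63 − 51.4653)²/51.4653 = 2.5852
χ² = 8.3761 + 10.0149 + 0.7073 + 0.8457 + 2.1622 + 2.5852 = 24.691

24.691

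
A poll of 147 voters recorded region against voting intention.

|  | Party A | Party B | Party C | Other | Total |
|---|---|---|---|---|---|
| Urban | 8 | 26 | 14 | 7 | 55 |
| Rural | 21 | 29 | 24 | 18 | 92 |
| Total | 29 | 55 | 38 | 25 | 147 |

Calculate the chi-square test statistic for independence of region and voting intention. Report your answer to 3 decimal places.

Grand total N = 147.
Expected counts (row total × column total / N):
  Urban, Party A: 55×29/147 = 10.8503
  Urban, Party B: 55×55/147 = 20.5782
  Urban, Party C: 55×38/147 = 14.2177
  Urban, Other: 55×25/147 = 9.3537
  Rural, Party A: 92×29/147 = 18.1497
  Rural, Party B: 92×55/147 = 34.4218
  Rural, Party C: 92×38/147 = 23.7823
  Rural, Other: 92×25/147 = 15.6463
Contributions (O − E)²/E:
  (8 − 10.8503)²/10.8503 = 0.7488
  (26 − 20.5782)²/20.5782 = 1.4285
  (14 − 14.2177)²/14.2177 = 0.0033
  (7 − 9.3537)²/9.3537 = 0.5923
  (21 − 18.1497)²/18.1497 = 0.4476
  (29 − 34.4218)²/34.4218 = 0.8540
  (24 − 23.7823)²/23.7823 = 0.0020
  (18 − 15.6463)²/15.6463 = 0.3541
χ² = 0.7488 + 1.4285 + 0.0033 + 0.5923 + 0.4476 + 0.8540 + 0.0020 + 0.3541 = 4.431

4.431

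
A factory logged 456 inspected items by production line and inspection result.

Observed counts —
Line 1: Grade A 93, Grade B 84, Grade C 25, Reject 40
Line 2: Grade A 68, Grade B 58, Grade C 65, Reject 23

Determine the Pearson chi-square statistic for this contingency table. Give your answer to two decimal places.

Row totals: 242, 214. Column totals: 161, 142, 90, 63. Grand total N = 456.
Expected counts (row total × column total / N):
  Line 1, Grade A: 242×161/456 = 85.443
  Line 1, Grade B: 242×142/456 = 75.360
  Line 1, Grade C: 242×90/456 = 47.763
  Line 1, Reject: 242×63/456 = 33.434
  Line 2, Grade A: 214×161/456 = 75.557
  Line 2, Grade B: 214×142/456 = 66.640
  Line 2, Grade C: 214×90/456 = 42.237
  Line 2, Reject: 214×63/456 = 29.566
Contributions (O − E)²/E:
  (93 − 85.443)²/85.443 = 0.6684
  (84 − 75.360)²/75.360 = 0.9906
  (25 − 47.763)²/47.763 = 10.8484
  (40 − 33.434)²/33.434 = 1.2895
  (68 − 75.557)²/75.557 = 0.7558
  (58 − 66.640)²/66.640 = 1.1202
  (65 − 42.237)²/42.237 = 12.2678
  (23 − 29.566)²/29.566 = 1.4582
χ² = 0.6684 + 0.9906 + 10.8484 + 1.2895 + 0.7558 + 1.1202 + 12.2678 + 1.4582 = 29.40

29.40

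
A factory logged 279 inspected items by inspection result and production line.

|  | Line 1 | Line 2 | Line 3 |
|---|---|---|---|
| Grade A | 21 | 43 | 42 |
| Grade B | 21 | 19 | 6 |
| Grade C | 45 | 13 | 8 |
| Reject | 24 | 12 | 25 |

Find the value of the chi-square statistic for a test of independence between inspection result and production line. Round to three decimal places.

Row totals: 106, 46, 66, 61. Column totals: 111, 87, 81. Grand total N = 279.
Expected counts (row total × column total / N):
  Grade A, Line 1: 106×111/279 = 42.1720
  Grade A, Line 2: 106×87/279 = 33.0538
  Grade A, Line 3: 106×81/279 = 30.7742
  Grade B, Line 1: 46×111/279 = 18.3011
  Grade B, Line 2: 46×87/279 = 14.3441
  Grade B, Line 3: 46×81/279 = 13.3548
  Grade C, Line 1: 66×111/279 = 26.2581
  Grade C, Line 2: 66×87/279 = 20.5806
  Grade C, Line 3: 66×81/279 = 19.1613
  Reject, Line 1: 61×111/279 = 24.2688
  Reject, Line 2: 61×87/279 = 19.0215
  Reject, Line 3: 61×81/279 = 17.7097
Contributions (O − E)²/E:
  (21 − 42.1720)²/42.1720 = 10.6292
  (43 − 33.0538)²/33.0538 = 2.9929
  (42 − 30.7742)²/30.7742 = 4.0949
  (21 − 18.3011)²/18.3011 = 0.3980
  (19 − 14.3441)²/14.3441 = 1.5112
  (6 − 13.3548)²/13.3548 = 4.0505
  (45 − 26.2581)²/26.2581 = 13.3772
  (13 − 20.5806)²/20.5806 = 2.7922
  (8 − 19.1613)²/19.1613 = 6.5014
  (24 − 24.2688)²/24.2688 = 0.0030
  (12 − 19.0215)²/19.0215 = 2.5919
  (25 − 17.7097)²/17.7097 = 3.0011
χ² = 10.6292 + 2.9929 + 4.0949 + 0.3980 + 1.5112 + 4.0505 + 13.3772 + 2.7922 + 6.5014 + 0.0030 + 2.5919 + 3.0011 = 51.944

51.944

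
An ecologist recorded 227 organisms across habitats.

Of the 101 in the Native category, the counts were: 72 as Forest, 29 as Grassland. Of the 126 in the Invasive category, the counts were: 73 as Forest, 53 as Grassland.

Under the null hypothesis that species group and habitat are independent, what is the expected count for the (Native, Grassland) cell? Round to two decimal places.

Row total (Native) = 101; column total (Grassland) = 82; grand total N = 227.
Expected count = (row total × column total) / N = 101 × 82 / 227 = 36.48.

36.48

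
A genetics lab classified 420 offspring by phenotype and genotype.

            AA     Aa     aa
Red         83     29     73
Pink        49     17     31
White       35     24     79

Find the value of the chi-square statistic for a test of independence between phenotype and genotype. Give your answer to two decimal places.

21.07

Row totals: 185, 97, 138. Column totals: 167, 70, 183. Grand total N = 420.
Expected counts (row total × column total / N):
  Red, AA: 185×167/420 = 73.560
  Red, Aa: 185×70/420 = 30.833
  Red, aa: 185×183/420 = 80.607
  Pink, AA: 97×167/420 = 38.569
  Pink, Aa: 97×70/420 = 16.167
  Pink, aa: 97×183/420 = 42.264
  White, AA: 138×167/420 = 54.871
  White, Aa: 138×70/420 = 23.000
  White, aa: 138×183/420 = 60.129
Contributions (O − E)²/E:
  (83 − 73.560)²/73.560 = 1.2114
  (29 − 30.833)²/30.833 = 0.1090
  (73 − 80.607)²/80.607 = 0.7179
  (49 − 38.569)²/38.569 = 2.8211
  (17 − 16.167)²/16.167 = 0.0429
  (31 − 42.264)²/42.264 = 3.0020
  (35 − 54.871)²/54.871 = 7.1961
  (24 − 23.000)²/23.000 = 0.0435
  (79 − 60.129)²/60.129 = 5.9225
χ² = 1.2114 + 0.1090 + 0.7179 + 2.8211 + 0.0429 + 3.0020 + 7.1961 + 0.0435 + 5.9225 = 21.07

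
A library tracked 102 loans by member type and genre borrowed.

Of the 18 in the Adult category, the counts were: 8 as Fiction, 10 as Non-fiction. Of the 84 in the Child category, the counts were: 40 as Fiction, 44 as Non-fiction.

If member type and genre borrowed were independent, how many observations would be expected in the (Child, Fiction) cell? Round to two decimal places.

Row total (Child) = 84; column total (Fiction) = 48; grand total N = 102.
Expected count = (row total × column total) / N = 84 × 48 / 102 = 39.53.

39.53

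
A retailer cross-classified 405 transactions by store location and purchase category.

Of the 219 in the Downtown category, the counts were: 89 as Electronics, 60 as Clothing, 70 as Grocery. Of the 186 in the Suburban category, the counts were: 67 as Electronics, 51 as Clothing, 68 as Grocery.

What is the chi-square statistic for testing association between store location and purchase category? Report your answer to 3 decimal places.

Row totals: 219, 186. Column totals: 156, 111, 138. Grand total N = 405.
Expected counts (row total × column total / N):
  Downtown, Electronics: 219×156/405 = 84.3556
  Downtown, Clothing: 219×111/405 = 60.0222
  Downtown, Grocery: 219×138/405 = 74.6222
  Suburban, Electronics: 186×156/405 = 71.6444
  Suburban, Clothing: 186×111/405 = 50.9778
  Suburban, Grocery: 186×138/405 = 63.3778
Contributions (O − E)²/E:
  (89 − 84.3556)²/84.3556 = 0.2557
  (60 − 60.0222)²/60.0222 = 0.0000
  (70 − 74.6222)²/74.6222 = 0.2863
  (67 − 71.6444)²/71.6444 = 0.3011
  (51 − 50.9778)²/50.9778 = 0.0000
  (68 − 63.3778)²/63.3778 = 0.3371
χ² = 0.2557 + 0.0000 + 0.2863 + 0.3011 + 0.0000 + 0.3371 = 1.180

1.180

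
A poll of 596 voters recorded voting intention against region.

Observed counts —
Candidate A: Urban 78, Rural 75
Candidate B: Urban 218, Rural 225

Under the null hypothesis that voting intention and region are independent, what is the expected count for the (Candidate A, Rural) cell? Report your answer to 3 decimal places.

77.013

Row total (Candidate A) = 153; column total (Rural) = 300; grand total N = 596.
Expected count = (row total × column total) / N = 153 × 300 / 596 = 77.013.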